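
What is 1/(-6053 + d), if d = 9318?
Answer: 1/3265 ≈ 0.00030628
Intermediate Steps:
1/(-6053 + d) = 1/(-6053 + 9318) = 1/3265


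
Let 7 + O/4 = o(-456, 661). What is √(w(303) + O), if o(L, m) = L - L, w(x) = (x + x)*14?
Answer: 2*√2114 ≈ 91.957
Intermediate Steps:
w(x) = 28*x (w(x) = (2*x)*14 = 28*x)
o(L, m) = 0
O = -28 (O = -28 + 4*0 = -28 + 0 = -28)
√(w(303) + O) = √(28*303 - 28) = √(8484 - 28) = √8456 = 2*√2114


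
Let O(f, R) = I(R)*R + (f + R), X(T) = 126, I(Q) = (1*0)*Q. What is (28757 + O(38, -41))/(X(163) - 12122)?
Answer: -14377/5998 ≈ -2.3970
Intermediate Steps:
I(Q) = 0 (I(Q) = 0*Q = 0)
O(f, R) = R + f (O(f, R) = 0*R + (f + R) = 0 + (R + f) = R + f)
(28757 + O(38, -41))/(X(163) - 12122) = (28757 + (-41 + 38))/(126 - 12122) = (28757 - 3)/(-11996) = 28754*(-1/11996) = -14377/5998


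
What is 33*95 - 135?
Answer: 3000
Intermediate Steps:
33*95 - 135 = 3135 - 135 = 3000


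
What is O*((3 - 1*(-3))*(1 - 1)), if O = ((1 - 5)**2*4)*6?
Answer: 0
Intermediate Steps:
O = 384 (O = ((-4)**2*4)*6 = (16*4)*6 = 64*6 = 384)
O*((3 - 1*(-3))*(1 - 1)) = 384*((3 - 1*(-3))*(1 - 1)) = 384*((3 + 3)*0) = 384*(6*0) = 384*0 = 0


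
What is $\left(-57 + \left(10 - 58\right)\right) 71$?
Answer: $-7455$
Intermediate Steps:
$\left(-57 + \left(10 - 58\right)\right) 71 = \left(-57 - 48\right) 71 = \left(-105\right) 71 = -7455$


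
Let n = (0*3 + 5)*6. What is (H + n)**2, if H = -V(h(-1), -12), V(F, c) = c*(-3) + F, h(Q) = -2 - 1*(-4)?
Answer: 64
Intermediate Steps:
h(Q) = 2 (h(Q) = -2 + 4 = 2)
V(F, c) = F - 3*c (V(F, c) = -3*c + F = F - 3*c)
n = 30 (n = (0 + 5)*6 = 5*6 = 30)
H = -38 (H = -(2 - 3*(-12)) = -(2 + 36) = -1*38 = -38)
(H + n)**2 = (-38 + 30)**2 = (-8)**2 = 64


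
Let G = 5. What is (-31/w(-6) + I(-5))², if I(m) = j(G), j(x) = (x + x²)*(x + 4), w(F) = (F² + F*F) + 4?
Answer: 419799121/5776 ≈ 72680.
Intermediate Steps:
w(F) = 4 + 2*F² (w(F) = (F² + F²) + 4 = 2*F² + 4 = 4 + 2*F²)
j(x) = (4 + x)*(x + x²) (j(x) = (x + x²)*(4 + x) = (4 + x)*(x + x²))
I(m) = 270 (I(m) = 5*(4 + 5² + 5*5) = 5*(4 + 25 + 25) = 5*54 = 270)
(-31/w(-6) + I(-5))² = (-31/(4 + 2*(-6)²) + 270)² = (-31/(4 + 2*36) + 270)² = (-31/(4 + 72) + 270)² = (-31/76 + 270)² = (20489/76)² = 419799121/5776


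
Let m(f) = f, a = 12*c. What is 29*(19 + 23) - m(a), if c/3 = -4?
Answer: 1362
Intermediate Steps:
c = -12 (c = 3*(-4) = -12)
a = -144 (a = 12*(-12) = -144)
29*(19 + 23) - m(a) = 29*(19 + 23) - 1*(-144) = 29*42 + 144 = 1218 + 144 = 1362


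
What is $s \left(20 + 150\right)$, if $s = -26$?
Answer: $-4420$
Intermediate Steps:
$s \left(20 + 150\right) = - 26 \left(20 + 150\right) = \left(-26\right) 170 = -4420$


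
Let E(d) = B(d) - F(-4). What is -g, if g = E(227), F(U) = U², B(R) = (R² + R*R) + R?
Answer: -103269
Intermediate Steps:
B(R) = R + 2*R² (B(R) = (R² + R²) + R = 2*R² + R = R + 2*R²)
E(d) = -16 + d*(1 + 2*d) (E(d) = d*(1 + 2*d) - 1*(-4)² = d*(1 + 2*d) - 1*16 = d*(1 + 2*d) - 16 = -16 + d*(1 + 2*d))
g = 103269 (g = -16 + 227*(1 + 2*227) = -16 + 227*(1 + 454) = -16 + 227*455 = -16 + 103285 = 103269)
-g = -1*103269 = -103269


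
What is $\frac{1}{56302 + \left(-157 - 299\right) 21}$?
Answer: $\frac{1}{46726} \approx 2.1401 \cdot 10^{-5}$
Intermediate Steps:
$\frac{1}{56302 + \left(-157 - 299\right) 21} = \frac{1}{56302 - 9576} = \frac{1}{46726}$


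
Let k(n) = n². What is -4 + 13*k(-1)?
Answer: 9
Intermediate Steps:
-4 + 13*k(-1) = -4 + 13*(-1)² = -4 + 13*1 = -4 + 13 = 9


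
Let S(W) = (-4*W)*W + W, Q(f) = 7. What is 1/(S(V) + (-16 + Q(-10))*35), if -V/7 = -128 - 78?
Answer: -1/8316329 ≈ -1.2025e-7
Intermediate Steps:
V = 1442 (V = -7*(-128 - 78) = -7*(-206) = 1442)
S(W) = W - 4*W² (S(W) = -4*W² + W = W - 4*W²)
1/(S(V) + (-16 + Q(-10))*35) = 1/(1442*(1 - 4*1442) + (-16 + 7)*35) = 1/(1442*(1 - 5768) - 9*35) = 1/(1442*(-5767) - 315) = 1/(-8316014 - 315) = 1/(-8316329) = -1/8316329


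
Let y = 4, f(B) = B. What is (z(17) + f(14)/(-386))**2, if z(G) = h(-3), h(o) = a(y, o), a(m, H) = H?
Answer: 343396/37249 ≈ 9.2189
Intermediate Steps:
h(o) = o
z(G) = -3
(z(17) + f(14)/(-386))**2 = (-3 + 14/(-386))**2 = (-3 + 14*(-1/386))**2 = (-3 - 7/193)**2 = (-586/193)**2 = 343396/37249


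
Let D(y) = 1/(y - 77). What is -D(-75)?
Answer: 1/152 ≈ 0.0065789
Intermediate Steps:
D(y) = 1/(-77 + y)
-D(-75) = -1/(-77 - 75) = -1/(-152) = -1*(-1/152) = 1/152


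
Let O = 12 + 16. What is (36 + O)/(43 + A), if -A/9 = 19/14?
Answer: 896/431 ≈ 2.0789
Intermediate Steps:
O = 28
A = -171/14 ≈ -12.214
(36 + O)/(43 + A) = (36 + 28)/(43 - 171/14) = 64/(431/14) = (14/431)*64 = 896/431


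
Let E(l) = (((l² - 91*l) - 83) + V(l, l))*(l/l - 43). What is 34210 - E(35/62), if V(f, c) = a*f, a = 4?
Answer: 55112663/1922 ≈ 28675.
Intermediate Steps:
V(f, c) = 4*f
E(l) = 3486 - 42*l² + 3654*l (E(l) = (((l² - 91*l) - 83) + 4*l)*(l/l - 43) = ((-83 + l² - 91*l) + 4*l)*(1 - 43) = (-83 + l² - 87*l)*(-42) = 3486 - 42*l² + 3654*l)
34210 - E(35/62) = 34210 - (3486 - 42*(35/62)² + 3654*(35/62)) = 34210 - (3486 - 42*1225/3844 + 63945/31) = 34210 - (3486 - 25725/1922 + 63945/31) = 34210 - 1*10638957/1922 = 34210 - 10638957/1922 = 55112663/1922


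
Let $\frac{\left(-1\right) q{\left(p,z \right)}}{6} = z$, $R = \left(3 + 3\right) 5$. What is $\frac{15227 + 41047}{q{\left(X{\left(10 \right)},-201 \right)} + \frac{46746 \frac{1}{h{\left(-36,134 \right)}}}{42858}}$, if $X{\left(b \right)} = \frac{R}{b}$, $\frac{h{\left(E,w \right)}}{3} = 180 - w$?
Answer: $\frac{18490398372}{396267665} \approx 46.661$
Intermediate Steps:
$R = 30$ ($R = 6 \cdot 5 = 30$)
$h{\left(E,w \right)} = 540 - 3 w$ ($h{\left(E,w \right)} = 3 \left(180 - w\right) = 540 - 3 w$)
$X{\left(b \right)} = \frac{30}{b}$
$q{\left(p,z \right)} = - 6 z$
$\frac{15227 + 41047}{q{\left(X{\left(10 \right)},-201 \right)} + \frac{46746 \frac{1}{h{\left(-36,134 \right)}}}{42858}} = \frac{15227 + 41047}{\left(-6\right) \left(-201\right) + \frac{46746 \frac{1}{540 - 402}}{42858}} = \frac{56274}{1206 + \frac{46746}{540 - 402} \cdot \frac{1}{42858}} = \frac{56274}{1206 + \frac{46746}{138} \cdot \frac{1}{42858}} = \frac{56274}{1206 + 46746 \cdot \frac{1}{138} \cdot \frac{1}{42858}} = \frac{56274}{1206 + \frac{7791}{23} \cdot \frac{1}{42858}} = \frac{56274}{1206 + \frac{2597}{328578}} = \frac{56274}{\frac{396267665}{328578}} = 56274 \cdot \frac{328578}{396267665} = \frac{18490398372}{396267665}$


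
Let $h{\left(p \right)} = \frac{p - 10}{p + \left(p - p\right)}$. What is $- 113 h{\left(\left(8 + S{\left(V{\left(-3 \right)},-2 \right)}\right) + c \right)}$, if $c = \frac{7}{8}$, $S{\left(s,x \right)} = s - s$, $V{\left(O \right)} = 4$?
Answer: $\frac{1017}{71} \approx 14.324$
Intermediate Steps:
$S{\left(s,x \right)} = 0$
$c = \frac{7}{8}$ ($c = 7 \cdot \frac{1}{8} = \frac{7}{8} \approx 0.875$)
$h{\left(p \right)} = \frac{-10 + p}{p}$ ($h{\left(p \right)} = \frac{-10 + p}{p + 0} = \frac{-10 + p}{p}$)
$- 113 h{\left(\left(8 + S{\left(V{\left(-3 \right)},-2 \right)}\right) + c \right)} = - 113 \frac{-10 + \left(\left(8 + 0\right) + \frac{7}{8}\right)}{\left(8 + 0\right) + \frac{7}{8}} = - 113 \frac{-10 + \left(8 + \frac{7}{8}\right)}{8 + \frac{7}{8}} = - 113 \frac{-10 + \frac{71}{8}}{\frac{71}{8}} = - 113 \cdot \frac{8}{71} \left(- \frac{9}{8}\right) = \left(-113\right) \left(- \frac{9}{71}\right) = \frac{1017}{71}$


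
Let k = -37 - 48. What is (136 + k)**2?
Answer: 2601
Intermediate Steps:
k = -85
(136 + k)**2 = (136 - 85)**2 = 51**2 = 2601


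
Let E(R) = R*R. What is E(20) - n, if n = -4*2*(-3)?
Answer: 376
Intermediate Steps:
E(R) = R**2
n = 24 (n = -8*(-3) = 24)
E(20) - n = 20**2 - 1*24 = 400 - 24 = 376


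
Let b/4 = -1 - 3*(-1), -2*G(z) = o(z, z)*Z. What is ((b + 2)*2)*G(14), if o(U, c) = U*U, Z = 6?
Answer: -11760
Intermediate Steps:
o(U, c) = U**2
G(z) = -3*z**2 (G(z) = -z**2*6/2 = -3*z**2)
b = 8 (b = 4*(-1 - 3*(-1)) = 4*(-1 + 3) = 4*2 = 8)
((b + 2)*2)*G(14) = ((8 + 2)*2)*(-3*14**2) = (10*2)*(-3*196) = 20*(-588) = -11760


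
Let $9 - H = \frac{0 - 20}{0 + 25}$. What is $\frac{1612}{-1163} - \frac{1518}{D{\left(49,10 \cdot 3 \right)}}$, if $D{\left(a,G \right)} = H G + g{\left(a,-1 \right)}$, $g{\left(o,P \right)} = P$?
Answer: $- \frac{2237750}{340759} \approx -6.567$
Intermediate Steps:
$H = \frac{49}{5}$ ($H = 9 - \frac{0 - 20}{0 + 25} = 9 - - \frac{20}{25} = 9 - \left(-20\right) \frac{1}{25} = 9 - - \frac{4}{5} = 9 + \frac{4}{5} = \frac{49}{5} \approx 9.8$)
$D{\left(a,G \right)} = -1 + \frac{49 G}{5}$ ($D{\left(a,G \right)} = \frac{49 G}{5} - 1 = -1 + \frac{49 G}{5}$)
$\frac{1612}{-1163} - \frac{1518}{D{\left(49,10 \cdot 3 \right)}} = \frac{1612}{-1163} - \frac{1518}{-1 + \frac{49 \cdot 10 \cdot 3}{5}} = 1612 \left(- \frac{1}{1163}\right) - \frac{1518}{-1 + \frac{49}{5} \cdot 30} = - \frac{1612}{1163} - \frac{1518}{-1 + 294} = - \frac{1612}{1163} - \frac{1518}{293} = - \frac{2237750}{340759}$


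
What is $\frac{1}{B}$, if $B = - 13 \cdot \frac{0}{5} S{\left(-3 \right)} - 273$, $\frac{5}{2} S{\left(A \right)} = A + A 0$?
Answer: $- \frac{1}{273} \approx -0.003663$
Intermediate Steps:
$S{\left(A \right)} = \frac{2 A}{5}$ ($S{\left(A \right)} = \frac{2 \left(A + A 0\right)}{5} = \frac{2 \left(A + 0\right)}{5} = \frac{2 A}{5}$)
$B = -273$ ($B = - 13 \cdot \frac{0}{5} \cdot \frac{2}{5} \left(-3\right) - 273 = - 13 \cdot 0 \cdot \frac{1}{5} \left(- \frac{6}{5}\right) - 273 = \left(-13\right) 0 \left(- \frac{6}{5}\right) - 273 = 0 \left(- \frac{6}{5}\right) - 273 = 0 - 273 = -273$)
$\frac{1}{B} = \frac{1}{-273} = - \frac{1}{273}$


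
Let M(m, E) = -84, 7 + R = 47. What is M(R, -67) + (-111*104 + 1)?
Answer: -11627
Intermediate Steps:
R = 40 (R = -7 + 47 = 40)
M(R, -67) + (-111*104 + 1) = -84 + (-111*104 + 1) = -84 + (-11544 + 1) = -84 - 11543 = -11627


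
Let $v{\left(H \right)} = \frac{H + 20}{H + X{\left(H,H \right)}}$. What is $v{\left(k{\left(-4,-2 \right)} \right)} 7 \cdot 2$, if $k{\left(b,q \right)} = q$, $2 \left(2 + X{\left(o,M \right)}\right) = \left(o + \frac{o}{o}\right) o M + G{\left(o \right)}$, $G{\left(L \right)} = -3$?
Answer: $- \frac{168}{5} \approx -33.6$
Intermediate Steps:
$X{\left(o,M \right)} = - \frac{7}{2} + \frac{M o \left(1 + o\right)}{2}$ ($X{\left(o,M \right)} = -2 + \frac{\left(o + \frac{o}{o}\right) o M - 3}{2} = -2 + \frac{\left(o + 1\right) o M - 3}{2} = -2 + \frac{\left(1 + o\right) o M - 3}{2} = -2 + \frac{o \left(1 + o\right) M - 3}{2} = -2 + \frac{M o \left(1 + o\right) - 3}{2} = -2 + \frac{-3 + M o \left(1 + o\right)}{2} = -2 + \left(- \frac{3}{2} + \frac{M o \left(1 + o\right)}{2}\right) = - \frac{7}{2} + \frac{M o \left(1 + o\right)}{2}$)
$v{\left(H \right)} = \frac{20 + H}{- \frac{7}{2} + H + \frac{H^{2}}{2} + \frac{H^{3}}{2}}$ ($v{\left(H \right)} = \frac{H + 20}{H + \left(- \frac{7}{2} + \frac{H H}{2} + \frac{H H^{2}}{2}\right)} = \frac{20 + H}{H + \left(- \frac{7}{2} + \frac{H^{2}}{2} + \frac{H^{3}}{2}\right)} = \frac{20 + H}{- \frac{7}{2} + H + \frac{H^{2}}{2} + \frac{H^{3}}{2}}$)
$v{\left(k{\left(-4,-2 \right)} \right)} 7 \cdot 2 = \frac{2 \left(20 - 2\right)}{-7 + \left(-2\right)^{2} + \left(-2\right)^{3} + 2 \left(-2\right)} 7 \cdot 2 = 2 \frac{1}{-7 + 4 - 8 - 4} \cdot 18 \cdot 14 = 2 \frac{1}{-15} \cdot 18 \cdot 14 = 2 \left(- \frac{1}{15}\right) 18 \cdot 14 = \left(- \frac{12}{5}\right) 14 = - \frac{168}{5}$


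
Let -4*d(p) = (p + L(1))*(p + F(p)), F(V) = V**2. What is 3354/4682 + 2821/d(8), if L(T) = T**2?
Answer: -6332287/379242 ≈ -16.697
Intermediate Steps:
d(p) = -(1 + p)*(p + p**2)/4 (d(p) = -(p + 1**2)*(p + p**2)/4 = -(p + 1)*(p + p**2)/4 = -(1 + p)*(p + p**2)/4)
3354/4682 + 2821/d(8) = 3354/4682 + 2821/(((1/4)*8*(-1 - 1*8**2 - 2*8))) = 3354*(1/4682) + 2821/(((1/4)*8*(-1 - 1*64 - 16))) = 1677/2341 + 2821/(((1/4)*8*(-1 - 64 - 16))) = 1677/2341 + 2821/(((1/4)*8*(-81))) = 1677/2341 + 2821/(-162) = 1677/2341 + 2821*(-1/162) = 1677/2341 - 2821/162 = -6332287/379242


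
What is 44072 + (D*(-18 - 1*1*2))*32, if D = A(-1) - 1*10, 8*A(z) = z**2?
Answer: 50392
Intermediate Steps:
A(z) = z**2/8
D = -79/8 (D = (1/8)*(-1)**2 - 1*10 = (1/8)*1 - 10 = 1/8 - 10 = -79/8 ≈ -9.8750)
44072 + (D*(-18 - 1*1*2))*32 = 44072 - 79*(-18 - 1*1*2)/8*32 = 44072 - 79*(-18 - 2)/8*32 = 44072 - 79/8*(-20)*32 = 44072 + (395/2)*32 = 44072 + 6320 = 50392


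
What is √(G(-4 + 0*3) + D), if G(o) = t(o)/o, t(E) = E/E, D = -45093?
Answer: I*√180373/2 ≈ 212.35*I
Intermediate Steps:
t(E) = 1
G(o) = 1/o
√(G(-4 + 0*3) + D) = √(1/(-4 + 0*3) - 45093) = √(1/(-4 + 0) - 45093) = √(1/(-4) - 45093) = √(-¼ - 45093) = √(-180373/4) = I*√180373/2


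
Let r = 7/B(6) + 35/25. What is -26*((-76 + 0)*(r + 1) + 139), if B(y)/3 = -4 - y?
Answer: 2002/3 ≈ 667.33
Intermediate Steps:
B(y) = -12 - 3*y (B(y) = 3*(-4 - y) = -12 - 3*y)
r = 7/6 (r = 7/(-12 - 3*6) + 35/25 = 7/(-12 - 18) + 35*(1/25) = 7/(-30) + 7/5 = 7*(-1/30) + 7/5 = -7/30 + 7/5 = 7/6 ≈ 1.1667)
-26*((-76 + 0)*(r + 1) + 139) = -26*((-76 + 0)*(7/6 + 1) + 139) = -26*(-76*13/6 + 139) = -26*(-494/3 + 139) = -26*(-77/3) = 2002/3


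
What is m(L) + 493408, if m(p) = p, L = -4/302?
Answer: 74504606/151 ≈ 4.9341e+5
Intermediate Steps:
L = -2/151 (L = -4*1/302 = -2/151 ≈ -0.013245)
m(L) + 493408 = -2/151 + 493408 = 74504606/151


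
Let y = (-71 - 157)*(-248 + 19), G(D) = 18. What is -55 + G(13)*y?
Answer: 939761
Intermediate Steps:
y = 52212 (y = -228*(-229) = 52212)
-55 + G(13)*y = -55 + 18*52212 = -55 + 939816 = 939761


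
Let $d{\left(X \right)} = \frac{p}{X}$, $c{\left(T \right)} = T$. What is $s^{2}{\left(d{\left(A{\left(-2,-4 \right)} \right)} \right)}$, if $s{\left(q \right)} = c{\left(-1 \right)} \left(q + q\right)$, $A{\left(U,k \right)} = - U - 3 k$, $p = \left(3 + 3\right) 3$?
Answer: $\frac{324}{49} \approx 6.6122$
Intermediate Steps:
$p = 18$ ($p = 6 \cdot 3 = 18$)
$d{\left(X \right)} = \frac{18}{X}$
$s{\left(q \right)} = - 2 q$ ($s{\left(q \right)} = - (q + q) = - 2 q$)
$s^{2}{\left(d{\left(A{\left(-2,-4 \right)} \right)} \right)} = \left(- 2 \frac{18}{\left(-1\right) \left(-2\right) - -12}\right)^{2} = \left(- 2 \frac{18}{2 + 12}\right)^{2} = \left(- 2 \cdot \frac{18}{14}\right)^{2} = \left(- 2 \cdot 18 \cdot \frac{1}{14}\right)^{2} = \left(\left(-2\right) \frac{9}{7}\right)^{2} = \left(- \frac{18}{7}\right)^{2} = \frac{324}{49}$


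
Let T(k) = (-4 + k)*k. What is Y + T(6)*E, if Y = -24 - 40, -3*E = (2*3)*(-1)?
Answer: -40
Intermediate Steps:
T(k) = k*(-4 + k)
E = 2 (E = -2*3*(-1)/3 = -2*(-1) = -⅓*(-6) = 2)
Y = -64
Y + T(6)*E = -64 + (6*(-4 + 6))*2 = -64 + (6*2)*2 = -64 + 12*2 = -64 + 24 = -40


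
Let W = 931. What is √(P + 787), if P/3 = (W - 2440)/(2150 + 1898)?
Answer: √804855997/1012 ≈ 28.034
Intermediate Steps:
P = -4527/4048 (P = 3*((931 - 2440)/(2150 + 1898)) = 3*(-1509/4048) = -4527/4048 ≈ -1.1183)
√(P + 787) = √(-4527/4048 + 787) = √(3181249/4048) = √804855997/1012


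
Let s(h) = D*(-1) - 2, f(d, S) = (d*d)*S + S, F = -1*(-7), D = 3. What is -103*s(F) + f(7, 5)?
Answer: 765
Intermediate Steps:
F = 7
f(d, S) = S + S*d**2 (f(d, S) = d**2*S + S = S*d**2 + S = S + S*d**2)
s(h) = -5 (s(h) = 3*(-1) - 2 = -3 - 2 = -5)
-103*s(F) + f(7, 5) = -103*(-5) + 5*(1 + 7**2) = 515 + 5*(1 + 49) = 515 + 5*50 = 515 + 250 = 765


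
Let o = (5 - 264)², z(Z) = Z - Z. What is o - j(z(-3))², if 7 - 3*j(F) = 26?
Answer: 603368/9 ≈ 67041.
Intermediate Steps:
z(Z) = 0
j(F) = -19/3 (j(F) = 7/3 - ⅓*26 = 7/3 - 26/3 = -19/3)
o = 67081 (o = (-259)² = 67081)
o - j(z(-3))² = 67081 - (-19/3)² = 67081 - 1*361/9 = 67081 - 361/9 = 603368/9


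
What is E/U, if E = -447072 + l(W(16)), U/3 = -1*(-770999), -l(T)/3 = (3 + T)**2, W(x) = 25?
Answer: -149808/770999 ≈ -0.19430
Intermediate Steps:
l(T) = -3*(3 + T)**2
U = 2312997 (U = 3*(-1*(-770999)) = 3*770999 = 2312997)
E = -449424 (E = -447072 - 3*(3 + 25)**2 = -447072 - 3*28**2 = -447072 - 3*784 = -447072 - 2352 = -449424)
E/U = -449424/2312997 = -449424*1/2312997 = -149808/770999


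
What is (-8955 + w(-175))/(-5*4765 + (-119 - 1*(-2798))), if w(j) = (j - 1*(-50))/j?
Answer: 31340/74011 ≈ 0.42345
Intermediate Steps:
w(j) = (50 + j)/j (w(j) = (j + 50)/j = (50 + j)/j)
(-8955 + w(-175))/(-5*4765 + (-119 - 1*(-2798))) = (-8955 + (50 - 175)/(-175))/(-5*4765 + (-119 - 1*(-2798))) = (-8955 - 1/175*(-125))/(-23825 + (-119 + 2798)) = (-8955 + 5/7)/(-23825 + 2679) = -62680/7/(-21146) = -62680/7*(-1/21146) = 31340/74011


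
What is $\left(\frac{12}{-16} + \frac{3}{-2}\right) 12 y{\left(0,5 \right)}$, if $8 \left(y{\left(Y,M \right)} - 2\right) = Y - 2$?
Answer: $- \frac{189}{4} \approx -47.25$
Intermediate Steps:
$y{\left(Y,M \right)} = \frac{7}{4} + \frac{Y}{8}$ ($y{\left(Y,M \right)} = 2 + \frac{Y - 2}{8} = 2 + \frac{-2 + Y}{8} = 2 + \left(- \frac{1}{4} + \frac{Y}{8}\right) = \frac{7}{4} + \frac{Y}{8}$)
$\left(\frac{12}{-16} + \frac{3}{-2}\right) 12 y{\left(0,5 \right)} = \left(\frac{12}{-16} + \frac{3}{-2}\right) 12 \left(\frac{7}{4} + \frac{1}{8} \cdot 0\right) = \left(12 \left(- \frac{1}{16}\right) + 3 \left(- \frac{1}{2}\right)\right) 12 \left(\frac{7}{4} + 0\right) = \left(- \frac{3}{4} - \frac{3}{2}\right) 12 \cdot \frac{7}{4} = \left(- \frac{9}{4}\right) 12 \cdot \frac{7}{4} = \left(-27\right) \frac{7}{4} = - \frac{189}{4}$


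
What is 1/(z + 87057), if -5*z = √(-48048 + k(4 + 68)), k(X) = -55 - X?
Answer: 87057/7578923176 + I*√1927/7578923176 ≈ 1.1487e-5 + 5.7921e-9*I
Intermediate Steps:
z = -I*√1927 (z = -√(-48048 + (-55 - (4 + 68)))/5 = -√(-48048 + (-55 - 1*72))/5 = -√(-48048 + (-55 - 72))/5 = -√(-48048 - 127)/5 = -I*√1927 ≈ -43.898*I)
1/(z + 87057) = 1/(-I*√1927 + 87057) = 1/(87057 - I*√1927)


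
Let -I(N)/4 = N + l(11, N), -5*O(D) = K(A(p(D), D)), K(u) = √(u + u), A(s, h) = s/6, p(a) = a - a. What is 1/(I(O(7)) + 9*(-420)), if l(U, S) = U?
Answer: -1/3824 ≈ -0.00026151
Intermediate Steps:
p(a) = 0
A(s, h) = s/6 (A(s, h) = s*(⅙) = s/6)
K(u) = √2*√u (K(u) = √(2*u) = √2*√u)
O(D) = 0 (O(D) = -√2*√((⅙)*0)/5 = -√2*√0/5 = -√2*0/5 = -⅕*0 = 0)
I(N) = -44 - 4*N (I(N) = -4*(N + 11) = -4*(11 + N) = -44 - 4*N)
1/(I(O(7)) + 9*(-420)) = 1/((-44 - 4*0) + 9*(-420)) = 1/((-44 + 0) - 3780) = 1/(-44 - 3780) = 1/(-3824) = -1/3824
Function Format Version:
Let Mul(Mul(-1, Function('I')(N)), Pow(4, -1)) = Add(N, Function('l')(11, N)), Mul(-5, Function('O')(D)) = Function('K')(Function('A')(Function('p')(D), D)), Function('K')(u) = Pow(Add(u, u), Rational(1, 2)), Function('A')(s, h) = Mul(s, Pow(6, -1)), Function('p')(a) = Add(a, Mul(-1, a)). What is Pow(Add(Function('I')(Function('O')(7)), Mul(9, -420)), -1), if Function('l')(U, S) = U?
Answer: Rational(-1, 3824) ≈ -0.00026151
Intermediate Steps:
Function('p')(a) = 0
Function('A')(s, h) = Mul(Rational(1, 6), s) (Function('A')(s, h) = Mul(s, Rational(1, 6)) = Mul(Rational(1, 6), s))
Function('K')(u) = Mul(Pow(2, Rational(1, 2)), Pow(u, Rational(1, 2))) (Function('K')(u) = Pow(Mul(2, u), Rational(1, 2)) = Mul(Pow(2, Rational(1, 2)), Pow(u, Rational(1, 2))))
Function('O')(D) = 0 (Function('O')(D) = Mul(Rational(-1, 5), Mul(Pow(2, Rational(1, 2)), Pow(Mul(Rational(1, 6), 0), Rational(1, 2)))) = Mul(Rational(-1, 5), Mul(Pow(2, Rational(1, 2)), Pow(0, Rational(1, 2)))) = Mul(Rational(-1, 5), Mul(Pow(2, Rational(1, 2)), 0)) = Mul(Rational(-1, 5), 0) = 0)
Function('I')(N) = Add(-44, Mul(-4, N)) (Function('I')(N) = Mul(-4, Add(N, 11)) = Mul(-4, Add(11, N)) = Add(-44, Mul(-4, N)))
Pow(Add(Function('I')(Function('O')(7)), Mul(9, -420)), -1) = Pow(Add(Add(-44, Mul(-4, 0)), Mul(9, -420)), -1) = Pow(Add(Add(-44, 0), -3780), -1) = Pow(Add(-44, -3780), -1) = Pow(-3824, -1) = Rational(-1, 3824)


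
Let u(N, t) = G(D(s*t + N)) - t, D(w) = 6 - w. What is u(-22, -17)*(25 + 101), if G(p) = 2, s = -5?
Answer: 2394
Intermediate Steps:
u(N, t) = 2 - t
u(-22, -17)*(25 + 101) = (2 - 1*(-17))*(25 + 101) = (2 + 17)*126 = 19*126 = 2394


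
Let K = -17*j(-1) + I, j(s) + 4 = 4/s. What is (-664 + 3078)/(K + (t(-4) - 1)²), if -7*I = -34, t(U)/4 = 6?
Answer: 16898/4689 ≈ 3.6038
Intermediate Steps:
j(s) = -4 + 4/s
t(U) = 24 (t(U) = 4*6 = 24)
I = 34/7 (I = -⅐*(-34) = 34/7 ≈ 4.8571)
K = 986/7 (K = -17*(-4 + 4/(-1)) + 34/7 = -17*(-4 + 4*(-1)) + 34/7 = -17*(-4 - 4) + 34/7 = -17*(-8) + 34/7 = 136 + 34/7 = 986/7 ≈ 140.86)
(-664 + 3078)/(K + (t(-4) - 1)²) = (-664 + 3078)/(986/7 + (24 - 1)²) = 2414/(986/7 + 23²) = 2414/(986/7 + 529) = 2414/(4689/7) = 2414*(7/4689) = 16898/4689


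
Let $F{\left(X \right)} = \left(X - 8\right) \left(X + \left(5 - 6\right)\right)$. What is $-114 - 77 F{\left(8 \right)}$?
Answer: $-114$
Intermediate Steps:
$F{\left(X \right)} = \left(-1 + X\right) \left(-8 + X\right)$ ($F{\left(X \right)} = \left(-8 + X\right) \left(X - 1\right) = \left(-8 + X\right) \left(-1 + X\right) = \left(-1 + X\right) \left(-8 + X\right)$)
$-114 - 77 F{\left(8 \right)} = -114 - 77 \left(8 + 8^{2} - 72\right) = -114 - 77 \left(8 + 64 - 72\right) = -114 - 0 = -114 + 0 = -114$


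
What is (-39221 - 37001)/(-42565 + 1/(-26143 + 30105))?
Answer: 301991564/168642529 ≈ 1.7907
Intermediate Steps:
(-39221 - 37001)/(-42565 + 1/(-26143 + 30105)) = -76222/(-42565 + 1/3962) = -76222/(-168642529/3962) = -76222*(-3962/168642529) = 301991564/168642529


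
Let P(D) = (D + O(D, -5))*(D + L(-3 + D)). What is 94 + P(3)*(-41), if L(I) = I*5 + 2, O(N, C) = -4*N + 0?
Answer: 1939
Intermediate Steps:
O(N, C) = -4*N
L(I) = 2 + 5*I (L(I) = 5*I + 2 = 2 + 5*I)
P(D) = -3*D*(-13 + 6*D) (P(D) = (D - 4*D)*(D + (2 + 5*(-3 + D))) = (-3*D)*(D + (2 + (-15 + 5*D))) = (-3*D)*(D + (-13 + 5*D)) = (-3*D)*(-13 + 6*D) = -3*D*(-13 + 6*D))
94 + P(3)*(-41) = 94 + (3*3*(13 - 6*3))*(-41) = 94 + (3*3*(13 - 18))*(-41) = 94 + (3*3*(-5))*(-41) = 94 - 45*(-41) = 94 + 1845 = 1939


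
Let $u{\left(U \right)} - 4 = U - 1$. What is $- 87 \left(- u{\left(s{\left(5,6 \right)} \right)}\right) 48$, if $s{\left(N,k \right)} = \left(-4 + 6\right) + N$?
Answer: $41760$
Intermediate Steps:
$s{\left(N,k \right)} = 2 + N$
$u{\left(U \right)} = 3 + U$ ($u{\left(U \right)} = 4 + \left(U - 1\right) = 4 + \left(-1 + U\right) = 3 + U$)
$- 87 \left(- u{\left(s{\left(5,6 \right)} \right)}\right) 48 = - 87 \left(- (3 + \left(2 + 5\right))\right) 48 = - 87 \left(- (3 + 7)\right) 48 = - 87 \left(\left(-1\right) 10\right) 48 = \left(-87\right) \left(-10\right) 48 = 870 \cdot 48 = 41760$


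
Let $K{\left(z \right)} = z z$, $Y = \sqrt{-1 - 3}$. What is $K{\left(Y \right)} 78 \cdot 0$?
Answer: $0$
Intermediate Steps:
$Y = 2 i$ ($Y = \sqrt{-4} = 2 i \approx 2.0 i$)
$K{\left(z \right)} = z^{2}$
$K{\left(Y \right)} 78 \cdot 0 = \left(2 i\right)^{2} \cdot 78 \cdot 0 = \left(-4\right) 78 \cdot 0 = \left(-312\right) 0 = 0$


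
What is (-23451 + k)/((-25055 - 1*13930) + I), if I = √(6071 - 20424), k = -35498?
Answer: 2298126765/1519844578 + 58949*I*√14353/1519844578 ≈ 1.5121 + 0.0046467*I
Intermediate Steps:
I = I*√14353 (I = √(-14353) = I*√14353 ≈ 119.8*I)
(-23451 + k)/((-25055 - 1*13930) + I) = (-23451 - 35498)/((-25055 - 1*13930) + I*√14353) = -58949/((-25055 - 13930) + I*√14353) = -58949/(-38985 + I*√14353)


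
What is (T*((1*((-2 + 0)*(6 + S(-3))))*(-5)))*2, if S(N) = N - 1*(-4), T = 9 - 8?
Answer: 140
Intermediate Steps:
T = 1
S(N) = 4 + N (S(N) = N + 4 = 4 + N)
(T*((1*((-2 + 0)*(6 + S(-3))))*(-5)))*2 = (1*((1*((-2 + 0)*(6 + (4 - 3))))*(-5)))*2 = (1*((1*(-2*(6 + 1)))*(-5)))*2 = (1*((1*(-2*7))*(-5)))*2 = (1*((1*(-14))*(-5)))*2 = (1*(-14*(-5)))*2 = (1*70)*2 = 70*2 = 140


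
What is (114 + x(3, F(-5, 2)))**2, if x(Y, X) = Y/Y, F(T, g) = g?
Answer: 13225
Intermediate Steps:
x(Y, X) = 1
(114 + x(3, F(-5, 2)))**2 = (114 + 1)**2 = 115**2 = 13225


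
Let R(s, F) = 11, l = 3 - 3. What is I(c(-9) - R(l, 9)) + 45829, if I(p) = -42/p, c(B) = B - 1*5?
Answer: 1145767/25 ≈ 45831.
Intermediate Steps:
l = 0
c(B) = -5 + B (c(B) = B - 5 = -5 + B)
I(c(-9) - R(l, 9)) + 45829 = -42/((-5 - 9) - 1*11) + 45829 = -42/(-14 - 11) + 45829 = -42/(-25) + 45829 = -42*(-1/25) + 45829 = 42/25 + 45829 = 1145767/25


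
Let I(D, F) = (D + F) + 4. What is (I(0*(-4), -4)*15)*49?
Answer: 0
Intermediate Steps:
I(D, F) = 4 + D + F
(I(0*(-4), -4)*15)*49 = ((4 + 0*(-4) - 4)*15)*49 = ((4 + 0 - 4)*15)*49 = (0*15)*49 = 0*49 = 0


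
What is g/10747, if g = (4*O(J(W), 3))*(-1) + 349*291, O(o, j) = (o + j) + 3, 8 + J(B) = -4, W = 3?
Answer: 101583/10747 ≈ 9.4522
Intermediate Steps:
J(B) = -12 (J(B) = -8 - 4 = -12)
O(o, j) = 3 + j + o (O(o, j) = (j + o) + 3 = 3 + j + o)
g = 101583 (g = (4*(3 + 3 - 12))*(-1) + 349*291 = (4*(-6))*(-1) + 101559 = -24*(-1) + 101559 = 24 + 101559 = 101583)
g/10747 = 101583/10747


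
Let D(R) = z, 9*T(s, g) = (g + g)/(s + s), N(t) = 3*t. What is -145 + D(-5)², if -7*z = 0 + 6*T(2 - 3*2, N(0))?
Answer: -145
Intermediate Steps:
T(s, g) = g/(9*s) (T(s, g) = ((g + g)/(s + s))/9 = ((2*g)/((2*s)))/9 = ((2*g)*(1/(2*s)))/9 = (g/s)/9 = g/(9*s))
z = 0 (z = -(0 + 6*((3*0)/(9*(2 - 3*2))))/7 = -(0 + 6*((⅑)*0/(2 - 6)))/7 = -(0 + 6*((⅑)*0/(-4)))/7 = -(0 + 6*((⅑)*0*(-¼)))/7 = -(0 + 6*0)/7 = -(0 + 0)/7 = -⅐*0 = 0)
D(R) = 0
-145 + D(-5)² = -145 + 0² = -145 + 0 = -145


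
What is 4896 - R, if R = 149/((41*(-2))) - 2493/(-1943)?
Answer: 780145177/159326 ≈ 4896.5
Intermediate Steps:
R = -85081/159326 (R = 149/(-82) - 2493*(-1/1943) = 149*(-1/82) + 2493/1943 = -149/82 + 2493/1943 = -85081/159326 ≈ -0.53401)
4896 - R = 4896 - 1*(-85081/159326) = 4896 + 85081/159326 = 780145177/159326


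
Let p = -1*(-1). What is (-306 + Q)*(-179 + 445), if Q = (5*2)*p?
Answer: -78736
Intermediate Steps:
p = 1
Q = 10 (Q = (5*2)*1 = 10*1 = 10)
(-306 + Q)*(-179 + 445) = (-306 + 10)*(-179 + 445) = -296*266 = -78736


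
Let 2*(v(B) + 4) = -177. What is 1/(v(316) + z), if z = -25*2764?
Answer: -2/138385 ≈ -1.4452e-5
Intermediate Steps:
z = -69100
v(B) = -185/2 (v(B) = -4 + (½)*(-177) = -4 - 177/2 = -185/2)
1/(v(316) + z) = 1/(-185/2 - 69100) = 1/(-138385/2) = -2/138385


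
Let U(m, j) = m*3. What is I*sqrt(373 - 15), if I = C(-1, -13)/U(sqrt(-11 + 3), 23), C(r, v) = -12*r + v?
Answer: I*sqrt(179)/6 ≈ 2.2298*I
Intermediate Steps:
C(r, v) = v - 12*r
U(m, j) = 3*m
I = I*sqrt(2)/12 (I = (-13 - 12*(-1))/((3*sqrt(-11 + 3))) = (-13 + 12)/((3*sqrt(-8))) = -1/(3*(2*I*sqrt(2))) = -1/(6*I*sqrt(2)) = -(-1)*I*sqrt(2)/12 = I*sqrt(2)/12 ≈ 0.11785*I)
I*sqrt(373 - 15) = (I*sqrt(2)/12)*sqrt(373 - 15) = (I*sqrt(2)/12)*sqrt(358) = I*sqrt(179)/6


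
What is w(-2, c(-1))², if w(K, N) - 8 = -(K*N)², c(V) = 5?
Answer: 8464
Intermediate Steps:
w(K, N) = 8 - K²*N² (w(K, N) = 8 - (K*N)² = 8 - K²*N²)
w(-2, c(-1))² = (8 - 1*(-2)²*5²)² = (8 - 1*4*25)² = (8 - 100)² = (-92)² = 8464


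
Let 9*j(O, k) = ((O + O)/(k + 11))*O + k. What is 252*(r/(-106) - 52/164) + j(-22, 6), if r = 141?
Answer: -135686092/332469 ≈ -408.12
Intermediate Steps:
j(O, k) = k/9 + 2*O**2/(9*(11 + k)) (j(O, k) = (((O + O)/(k + 11))*O + k)/9 = (((2*O)/(11 + k))*O + k)/9 = ((2*O/(11 + k))*O + k)/9 = (2*O**2/(11 + k) + k)/9 = (k + 2*O**2/(11 + k))/9 = k/9 + 2*O**2/(9*(11 + k)))
252*(r/(-106) - 52/164) + j(-22, 6) = 252*(141/(-106) - 52/164) + (6**2 + 2*(-22)**2 + 11*6)/(9*(11 + 6)) = 252*(141*(-1/106) - 52*1/164) + (1/9)*(36 + 2*484 + 66)/17 = 252*(-141/106 - 13/41) + (1/9)*(1/17)*(36 + 968 + 66) = 252*(-7159/4346) + (1/9)*(1/17)*1070 = -902034/2173 + 1070/153 = -135686092/332469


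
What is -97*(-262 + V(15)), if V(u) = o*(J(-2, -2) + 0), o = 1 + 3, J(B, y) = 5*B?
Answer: 29294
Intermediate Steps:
o = 4
V(u) = -40 (V(u) = 4*(5*(-2) + 0) = 4*(-10 + 0) = 4*(-10) = -40)
-97*(-262 + V(15)) = -97*(-262 - 40) = -97*(-302) = 29294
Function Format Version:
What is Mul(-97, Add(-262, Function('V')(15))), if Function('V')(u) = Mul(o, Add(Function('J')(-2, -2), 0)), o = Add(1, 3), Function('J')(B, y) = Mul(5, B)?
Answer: 29294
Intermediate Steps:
o = 4
Function('V')(u) = -40 (Function('V')(u) = Mul(4, Add(Mul(5, -2), 0)) = Mul(4, Add(-10, 0)) = Mul(4, -10) = -40)
Mul(-97, Add(-262, Function('V')(15))) = Mul(-97, Add(-262, -40)) = Mul(-97, -302) = 29294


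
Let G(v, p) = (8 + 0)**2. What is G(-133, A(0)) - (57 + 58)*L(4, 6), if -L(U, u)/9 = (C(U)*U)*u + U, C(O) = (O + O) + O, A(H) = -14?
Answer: 302284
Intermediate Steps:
G(v, p) = 64 (G(v, p) = 8**2 = 64)
C(O) = 3*O (C(O) = 2*O + O = 3*O)
L(U, u) = -9*U - 27*u*U**2 (L(U, u) = -9*(((3*U)*U)*u + U) = -9*((3*U**2)*u + U) = -9*(3*u*U**2 + U) = -9*(U + 3*u*U**2) = -9*U - 27*u*U**2)
G(-133, A(0)) - (57 + 58)*L(4, 6) = 64 - (57 + 58)*(-9*4*(1 + 3*4*6)) = 64 - 115*(-9*4*(1 + 72)) = 64 - 115*(-9*4*73) = 64 - 115*(-2628) = 64 - 1*(-302220) = 64 + 302220 = 302284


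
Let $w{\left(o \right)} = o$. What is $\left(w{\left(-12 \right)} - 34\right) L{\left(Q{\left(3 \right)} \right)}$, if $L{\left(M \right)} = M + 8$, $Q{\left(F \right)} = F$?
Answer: $-506$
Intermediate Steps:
$L{\left(M \right)} = 8 + M$
$\left(w{\left(-12 \right)} - 34\right) L{\left(Q{\left(3 \right)} \right)} = \left(-12 - 34\right) \left(8 + 3\right) = \left(-46\right) 11 = -506$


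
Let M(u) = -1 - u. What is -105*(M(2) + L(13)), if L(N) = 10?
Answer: -735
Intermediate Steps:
-105*(M(2) + L(13)) = -105*((-1 - 1*2) + 10) = -105*((-1 - 2) + 10) = -105*(-3 + 10) = -105*7 = -735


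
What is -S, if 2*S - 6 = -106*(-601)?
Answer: -31856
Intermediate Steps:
S = 31856 (S = 3 + (-106*(-601))/2 = 3 + (1/2)*63706 = 3 + 31853 = 31856)
-S = -1*31856 = -31856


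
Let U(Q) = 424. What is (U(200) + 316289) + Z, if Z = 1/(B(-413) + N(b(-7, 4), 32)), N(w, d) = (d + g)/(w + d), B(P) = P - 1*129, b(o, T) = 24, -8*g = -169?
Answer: 76768380335/242391 ≈ 3.1671e+5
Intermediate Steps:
g = 169/8 (g = -⅛*(-169) = 169/8 ≈ 21.125)
B(P) = -129 + P (B(P) = P - 129 = -129 + P)
N(w, d) = (169/8 + d)/(d + w) (N(w, d) = (d + 169/8)/(w + d) = (169/8 + d)/(d + w))
Z = -448/242391 (Z = 1/((-129 - 413) + (169/8 + 32)/(32 + 24)) = 1/(-542 + (425/8)/56) = 1/(-542 + (1/56)*(425/8)) = 1/(-542 + 425/448) = 1/(-242391/448) = -448/242391 ≈ -0.0018483)
(U(200) + 316289) + Z = (424 + 316289) - 448/242391 = 316713 - 448/242391 = 76768380335/242391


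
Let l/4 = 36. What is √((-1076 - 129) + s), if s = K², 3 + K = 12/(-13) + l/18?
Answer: 2*I*√50209/13 ≈ 34.473*I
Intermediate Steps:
l = 144 (l = 4*36 = 144)
K = 53/13 (K = -3 + (12/(-13) + 144/18) = -3 + (12*(-1/13) + 144*(1/18)) = -3 + (-12/13 + 8) = -3 + 92/13 = 53/13 ≈ 4.0769)
s = 2809/169 (s = (53/13)² = 2809/169 ≈ 16.621)
√((-1076 - 129) + s) = √((-1076 - 129) + 2809/169) = √(-1205 + 2809/169) = √(-200836/169) = 2*I*√50209/13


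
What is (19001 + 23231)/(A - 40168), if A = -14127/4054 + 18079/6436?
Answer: -550949043104/524031384249 ≈ -1.0514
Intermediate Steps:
A = -8814553/13045772 (A = -14127*1/4054 + 18079*(1/6436) = -14127/4054 + 18079/6436 = -8814553/13045772 ≈ -0.67566)
(19001 + 23231)/(A - 40168) = (19001 + 23231)/(-8814553/13045772 - 40168) = 42232/(-524031384249/13045772) = 42232*(-13045772/524031384249) = -550949043104/524031384249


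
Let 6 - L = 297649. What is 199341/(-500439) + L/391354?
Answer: -707056271/610120886 ≈ -1.1589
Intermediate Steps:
L = -297643 (L = 6 - 1*297649 = 6 - 297649 = -297643)
199341/(-500439) + L/391354 = 199341/(-500439) - 297643/391354 = 199341*(-1/500439) - 297643*1/391354 = -621/1559 - 297643/391354 = -707056271/610120886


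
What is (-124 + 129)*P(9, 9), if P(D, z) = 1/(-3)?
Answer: -5/3 ≈ -1.6667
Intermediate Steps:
P(D, z) = -⅓
(-124 + 129)*P(9, 9) = (-124 + 129)*(-⅓) = 5*(-⅓) = -5/3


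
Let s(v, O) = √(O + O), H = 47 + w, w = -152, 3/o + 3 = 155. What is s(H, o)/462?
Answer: √57/17556 ≈ 0.00043004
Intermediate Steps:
o = 3/152 (o = 3/(-3 + 155) = 3/152 ≈ 0.019737)
H = -105 (H = 47 - 152 = -105)
s(v, O) = √2*√O (s(v, O) = √(2*O) = √2*√O)
s(H, o)/462 = (√2*√(3/152))/462 = (√2*(√114/76))*(1/462) = (√57/38)*(1/462) = √57/17556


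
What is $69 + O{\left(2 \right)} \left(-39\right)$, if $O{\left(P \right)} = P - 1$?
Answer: $30$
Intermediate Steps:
$O{\left(P \right)} = -1 + P$
$69 + O{\left(2 \right)} \left(-39\right) = 69 + \left(-1 + 2\right) \left(-39\right) = 69 + 1 \left(-39\right) = 69 - 39 = 30$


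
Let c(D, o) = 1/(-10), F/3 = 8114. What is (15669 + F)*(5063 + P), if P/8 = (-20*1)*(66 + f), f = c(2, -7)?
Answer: -219300291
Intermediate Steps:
F = 24342 (F = 3*8114 = 24342)
c(D, o) = -⅒
f = -⅒ ≈ -0.10000
P = -10544 (P = 8*((-20*1)*(66 - ⅒)) = 8*(-20*659/10) = 8*(-1318) = -10544)
(15669 + F)*(5063 + P) = (15669 + 24342)*(5063 - 10544) = 40011*(-5481) = -219300291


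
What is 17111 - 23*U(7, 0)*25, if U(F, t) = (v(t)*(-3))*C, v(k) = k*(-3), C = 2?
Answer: 17111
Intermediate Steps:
v(k) = -3*k
U(F, t) = 18*t (U(F, t) = (-3*t*(-3))*2 = (9*t)*2 = 18*t)
17111 - 23*U(7, 0)*25 = 17111 - 414*0*25 = 17111 - 23*0*25 = 17111 + 0*25 = 17111 + 0 = 17111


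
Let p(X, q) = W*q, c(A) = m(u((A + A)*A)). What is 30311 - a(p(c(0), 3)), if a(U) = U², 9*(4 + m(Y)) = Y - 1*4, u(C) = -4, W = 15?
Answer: 28286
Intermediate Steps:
m(Y) = -40/9 + Y/9 (m(Y) = -4 + (Y - 1*4)/9 = -4 + (Y - 4)/9 = -4 + (-4 + Y)/9 = -4 + (-4/9 + Y/9) = -40/9 + Y/9)
c(A) = -44/9 (c(A) = -40/9 + (⅑)*(-4) = -40/9 - 4/9 = -44/9)
p(X, q) = 15*q
30311 - a(p(c(0), 3)) = 30311 - (15*3)² = 30311 - 1*45² = 30311 - 1*2025 = 30311 - 2025 = 28286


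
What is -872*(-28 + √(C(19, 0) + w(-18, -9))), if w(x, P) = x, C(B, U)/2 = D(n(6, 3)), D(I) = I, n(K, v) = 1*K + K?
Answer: 24416 - 872*√6 ≈ 22280.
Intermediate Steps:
n(K, v) = 2*K (n(K, v) = K + K = 2*K)
C(B, U) = 24 (C(B, U) = 2*(2*6) = 2*12 = 24)
-872*(-28 + √(C(19, 0) + w(-18, -9))) = -872*(-28 + √(24 - 18)) = -872*(-28 + √6) = 24416 - 872*√6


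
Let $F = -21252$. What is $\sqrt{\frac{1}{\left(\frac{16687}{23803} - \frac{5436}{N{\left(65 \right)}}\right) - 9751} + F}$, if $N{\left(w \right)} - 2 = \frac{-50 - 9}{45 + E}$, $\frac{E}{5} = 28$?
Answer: $\frac{i \sqrt{21814936927346221210617230}}{32038861602} \approx 145.78 i$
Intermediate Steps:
$E = 140$ ($E = 5 \cdot 28 = 140$)
$N{\left(w \right)} = \frac{311}{185}$ ($N{\left(w \right)} = 2 + \frac{-50 - 9}{45 + 140} = 2 - \frac{59}{185} = \frac{311}{185}$)
$\sqrt{\frac{1}{\left(\frac{16687}{23803} - \frac{5436}{N{\left(65 \right)}}\right) - 9751} + F} = \sqrt{\frac{1}{\left(\frac{16687}{23803} - \frac{5436}{\frac{311}{185}}\right) - 9751} - 21252} = \sqrt{\frac{1}{\left(16687 \cdot \frac{1}{23803} - \frac{1005660}{311}\right) - 9751} - 21252} = \sqrt{\frac{1}{\left(\frac{16687}{23803} - \frac{1005660}{311}\right) - 9751} - 21252} = \sqrt{\frac{1}{- \frac{23932535323}{7402733} - 9751} - 21252} = \sqrt{\frac{1}{- \frac{96116584806}{7402733}} - 21252} = \sqrt{- \frac{7402733}{96116584806} - 21252} = \sqrt{- \frac{2042669667699845}{96116584806}} = \frac{i \sqrt{21814936927346221210617230}}{32038861602}$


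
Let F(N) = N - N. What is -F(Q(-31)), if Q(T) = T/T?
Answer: 0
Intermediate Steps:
Q(T) = 1
F(N) = 0
-F(Q(-31)) = -1*0 = 0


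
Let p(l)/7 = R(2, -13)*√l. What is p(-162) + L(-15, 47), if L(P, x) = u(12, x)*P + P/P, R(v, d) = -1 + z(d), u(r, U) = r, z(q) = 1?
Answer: -179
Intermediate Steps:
R(v, d) = 0 (R(v, d) = -1 + 1 = 0)
p(l) = 0 (p(l) = 7*(0*√l) = 7*0 = 0)
L(P, x) = 1 + 12*P (L(P, x) = 12*P + P/P = 12*P + 1 = 1 + 12*P)
p(-162) + L(-15, 47) = 0 + (1 + 12*(-15)) = 0 + (1 - 180) = 0 - 179 = -179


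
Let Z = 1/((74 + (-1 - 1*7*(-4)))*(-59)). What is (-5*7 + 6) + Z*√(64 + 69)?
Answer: -29 - √133/5959 ≈ -29.002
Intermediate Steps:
Z = -1/5959 (Z = -1/59/(74 + (-1 - 7*(-4))) = -1/59/(74 + (-1 + 28)) = -1/59/(74 + 27) = -1/59/101 = (1/101)*(-1/59) = -1/5959 ≈ -0.00016781)
(-5*7 + 6) + Z*√(64 + 69) = (-5*7 + 6) - √(64 + 69)/5959 = (-35 + 6) - √133/5959 = -29 - √133/5959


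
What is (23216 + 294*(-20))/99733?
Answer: 17336/99733 ≈ 0.17382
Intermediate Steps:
(23216 + 294*(-20))/99733 = (23216 - 5880)*(1/99733) = 17336*(1/99733) = 17336/99733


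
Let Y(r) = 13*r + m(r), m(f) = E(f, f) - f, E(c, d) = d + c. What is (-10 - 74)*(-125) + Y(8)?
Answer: 10612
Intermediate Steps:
E(c, d) = c + d
m(f) = f (m(f) = (f + f) - f = 2*f - f = f)
Y(r) = 14*r (Y(r) = 13*r + r = 14*r)
(-10 - 74)*(-125) + Y(8) = (-10 - 74)*(-125) + 14*8 = -84*(-125) + 112 = 10500 + 112 = 10612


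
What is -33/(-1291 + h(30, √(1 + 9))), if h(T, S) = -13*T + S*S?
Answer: 11/557 ≈ 0.019749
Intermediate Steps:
h(T, S) = S² - 13*T (h(T, S) = -13*T + S² = S² - 13*T)
-33/(-1291 + h(30, √(1 + 9))) = -33/(-1291 + ((√(1 + 9))² - 13*30)) = -33/(-1291 + ((√10)² - 390)) = -33/(-1291 + (10 - 390)) = -33/(-1291 - 380) = -33/(-1671) = -33*(-1/1671) = 11/557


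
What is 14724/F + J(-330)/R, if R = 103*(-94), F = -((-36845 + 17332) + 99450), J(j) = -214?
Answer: -62725625/386975017 ≈ -0.16209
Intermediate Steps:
F = -79937 (F = -(-19513 + 99450) = -1*79937 = -79937)
R = -9682
14724/F + J(-330)/R = 14724/(-79937) - 214/(-9682) = 14724*(-1/79937) - 214*(-1/9682) = -14724/79937 + 107/4841 = -62725625/386975017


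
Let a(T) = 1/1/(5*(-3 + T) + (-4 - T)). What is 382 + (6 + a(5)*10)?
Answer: 398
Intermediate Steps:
a(T) = -19 + 4*T (a(T) = 1/1/((-15 + 5*T) + (-4 - T)) = 1/1/(-19 + 4*T) = 1*(-19 + 4*T) = -19 + 4*T)
382 + (6 + a(5)*10) = 382 + (6 + (-19 + 4*5)*10) = 382 + (6 + (-19 + 20)*10) = 382 + (6 + 1*10) = 382 + (6 + 10) = 382 + 16 = 398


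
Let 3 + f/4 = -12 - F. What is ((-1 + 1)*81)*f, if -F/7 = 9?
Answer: 0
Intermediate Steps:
F = -63 (F = -7*9 = -63)
f = 192 (f = -12 + 4*(-12 - 1*(-63)) = -12 + 4*(-12 + 63) = -12 + 4*51 = -12 + 204 = 192)
((-1 + 1)*81)*f = ((-1 + 1)*81)*192 = (0*81)*192 = 0*192 = 0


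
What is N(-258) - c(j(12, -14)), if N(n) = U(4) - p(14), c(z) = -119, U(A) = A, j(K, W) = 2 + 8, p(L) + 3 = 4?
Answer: 122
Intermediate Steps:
p(L) = 1 (p(L) = -3 + 4 = 1)
j(K, W) = 10
N(n) = 3 (N(n) = 4 - 1*1 = 4 - 1 = 3)
N(-258) - c(j(12, -14)) = 3 - 1*(-119) = 3 + 119 = 122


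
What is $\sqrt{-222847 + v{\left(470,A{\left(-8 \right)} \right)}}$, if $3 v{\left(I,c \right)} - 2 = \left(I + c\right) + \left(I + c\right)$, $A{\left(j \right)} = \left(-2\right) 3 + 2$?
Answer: $\frac{i \sqrt{2002821}}{3} \approx 471.74 i$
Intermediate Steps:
$A{\left(j \right)} = -4$ ($A{\left(j \right)} = -6 + 2 = -4$)
$v{\left(I,c \right)} = \frac{2}{3} + \frac{2 I}{3} + \frac{2 c}{3}$ ($v{\left(I,c \right)} = \frac{2}{3} + \frac{\left(I + c\right) + \left(I + c\right)}{3} = \frac{2}{3} + \frac{2 I + 2 c}{3} = \frac{2}{3} + \left(\frac{2 I}{3} + \frac{2 c}{3}\right) = \frac{2}{3} + \frac{2 I}{3} + \frac{2 c}{3}$)
$\sqrt{-222847 + v{\left(470,A{\left(-8 \right)} \right)}} = \sqrt{-222847 + \left(\frac{2}{3} + \frac{2}{3} \cdot 470 + \frac{2}{3} \left(-4\right)\right)} = \sqrt{-222847 + \left(\frac{2}{3} + \frac{940}{3} - \frac{8}{3}\right)} = \sqrt{-222847 + \frac{934}{3}} = \sqrt{- \frac{667607}{3}} = \frac{i \sqrt{2002821}}{3}$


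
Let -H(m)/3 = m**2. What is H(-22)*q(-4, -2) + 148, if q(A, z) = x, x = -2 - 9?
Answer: 16120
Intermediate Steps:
x = -11
q(A, z) = -11
H(m) = -3*m**2
H(-22)*q(-4, -2) + 148 = -3*(-22)**2*(-11) + 148 = -3*484*(-11) + 148 = -1452*(-11) + 148 = 15972 + 148 = 16120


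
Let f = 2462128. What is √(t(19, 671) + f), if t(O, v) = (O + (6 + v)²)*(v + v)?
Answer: 2*√154391286 ≈ 24851.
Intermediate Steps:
t(O, v) = 2*v*(O + (6 + v)²) (t(O, v) = (O + (6 + v)²)*(2*v) = 2*v*(O + (6 + v)²))
√(t(19, 671) + f) = √(2*671*(19 + (6 + 671)²) + 2462128) = √(2*671*(19 + 677²) + 2462128) = √(2*671*(19 + 458329) + 2462128) = √(2*671*458348 + 2462128) = √(615103016 + 2462128) = √617565144 = 2*√154391286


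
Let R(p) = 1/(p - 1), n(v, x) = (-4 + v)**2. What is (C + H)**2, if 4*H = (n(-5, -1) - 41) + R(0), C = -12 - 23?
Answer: 10201/16 ≈ 637.56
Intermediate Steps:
C = -35
R(p) = 1/(-1 + p)
H = 39/4 (H = (((-4 - 5)**2 - 41) + 1/(-1 + 0))/4 = (((-9)**2 - 41) + 1/(-1))/4 = ((81 - 41) - 1)/4 = (40 - 1)/4 = (1/4)*39 = 39/4 ≈ 9.7500)
(C + H)**2 = (-35 + 39/4)**2 = (-101/4)**2 = 10201/16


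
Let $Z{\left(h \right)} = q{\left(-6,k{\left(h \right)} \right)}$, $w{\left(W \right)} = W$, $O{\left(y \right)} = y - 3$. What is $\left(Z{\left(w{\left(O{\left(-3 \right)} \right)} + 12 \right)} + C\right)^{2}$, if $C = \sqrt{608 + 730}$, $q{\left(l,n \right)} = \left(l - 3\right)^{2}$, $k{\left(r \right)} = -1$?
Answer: $\left(81 + \sqrt{1338}\right)^{2} \approx 13825.0$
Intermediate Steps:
$O{\left(y \right)} = -3 + y$
$q{\left(l,n \right)} = \left(-3 + l\right)^{2}$
$Z{\left(h \right)} = 81$ ($Z{\left(h \right)} = \left(-3 - 6\right)^{2} = \left(-9\right)^{2} = 81$)
$C = \sqrt{1338} \approx 36.579$
$\left(Z{\left(w{\left(O{\left(-3 \right)} \right)} + 12 \right)} + C\right)^{2} = \left(81 + \sqrt{1338}\right)^{2}$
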